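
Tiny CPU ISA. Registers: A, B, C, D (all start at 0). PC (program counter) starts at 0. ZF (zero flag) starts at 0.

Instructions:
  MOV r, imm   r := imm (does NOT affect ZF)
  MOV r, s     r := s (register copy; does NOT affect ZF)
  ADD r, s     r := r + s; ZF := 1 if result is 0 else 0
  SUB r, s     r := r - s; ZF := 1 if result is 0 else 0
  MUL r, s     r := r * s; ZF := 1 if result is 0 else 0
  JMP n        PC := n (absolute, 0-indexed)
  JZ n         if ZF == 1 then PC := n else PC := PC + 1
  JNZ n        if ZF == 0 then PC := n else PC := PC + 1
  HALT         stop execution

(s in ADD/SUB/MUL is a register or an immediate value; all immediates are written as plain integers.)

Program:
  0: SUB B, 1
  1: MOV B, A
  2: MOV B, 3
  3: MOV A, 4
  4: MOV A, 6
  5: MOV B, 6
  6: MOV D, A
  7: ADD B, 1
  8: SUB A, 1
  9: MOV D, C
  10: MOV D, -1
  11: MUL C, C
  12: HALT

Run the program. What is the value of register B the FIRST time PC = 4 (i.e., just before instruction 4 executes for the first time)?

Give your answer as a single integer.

Step 1: PC=0 exec 'SUB B, 1'. After: A=0 B=-1 C=0 D=0 ZF=0 PC=1
Step 2: PC=1 exec 'MOV B, A'. After: A=0 B=0 C=0 D=0 ZF=0 PC=2
Step 3: PC=2 exec 'MOV B, 3'. After: A=0 B=3 C=0 D=0 ZF=0 PC=3
Step 4: PC=3 exec 'MOV A, 4'. After: A=4 B=3 C=0 D=0 ZF=0 PC=4
First time PC=4: B=3

3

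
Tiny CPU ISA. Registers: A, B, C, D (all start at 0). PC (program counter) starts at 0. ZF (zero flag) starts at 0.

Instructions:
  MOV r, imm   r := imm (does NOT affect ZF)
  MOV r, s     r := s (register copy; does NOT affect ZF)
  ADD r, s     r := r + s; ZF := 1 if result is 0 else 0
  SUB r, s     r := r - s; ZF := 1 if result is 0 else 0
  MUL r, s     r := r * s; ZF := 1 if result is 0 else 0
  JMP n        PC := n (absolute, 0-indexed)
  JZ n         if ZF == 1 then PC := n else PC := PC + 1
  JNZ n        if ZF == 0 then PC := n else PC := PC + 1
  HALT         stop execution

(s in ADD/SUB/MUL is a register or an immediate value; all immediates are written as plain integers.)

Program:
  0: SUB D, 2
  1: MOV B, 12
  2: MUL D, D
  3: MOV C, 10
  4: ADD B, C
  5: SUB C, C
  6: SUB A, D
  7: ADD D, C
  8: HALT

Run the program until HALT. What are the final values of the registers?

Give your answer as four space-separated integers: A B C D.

Answer: -4 22 0 4

Derivation:
Step 1: PC=0 exec 'SUB D, 2'. After: A=0 B=0 C=0 D=-2 ZF=0 PC=1
Step 2: PC=1 exec 'MOV B, 12'. After: A=0 B=12 C=0 D=-2 ZF=0 PC=2
Step 3: PC=2 exec 'MUL D, D'. After: A=0 B=12 C=0 D=4 ZF=0 PC=3
Step 4: PC=3 exec 'MOV C, 10'. After: A=0 B=12 C=10 D=4 ZF=0 PC=4
Step 5: PC=4 exec 'ADD B, C'. After: A=0 B=22 C=10 D=4 ZF=0 PC=5
Step 6: PC=5 exec 'SUB C, C'. After: A=0 B=22 C=0 D=4 ZF=1 PC=6
Step 7: PC=6 exec 'SUB A, D'. After: A=-4 B=22 C=0 D=4 ZF=0 PC=7
Step 8: PC=7 exec 'ADD D, C'. After: A=-4 B=22 C=0 D=4 ZF=0 PC=8
Step 9: PC=8 exec 'HALT'. After: A=-4 B=22 C=0 D=4 ZF=0 PC=8 HALTED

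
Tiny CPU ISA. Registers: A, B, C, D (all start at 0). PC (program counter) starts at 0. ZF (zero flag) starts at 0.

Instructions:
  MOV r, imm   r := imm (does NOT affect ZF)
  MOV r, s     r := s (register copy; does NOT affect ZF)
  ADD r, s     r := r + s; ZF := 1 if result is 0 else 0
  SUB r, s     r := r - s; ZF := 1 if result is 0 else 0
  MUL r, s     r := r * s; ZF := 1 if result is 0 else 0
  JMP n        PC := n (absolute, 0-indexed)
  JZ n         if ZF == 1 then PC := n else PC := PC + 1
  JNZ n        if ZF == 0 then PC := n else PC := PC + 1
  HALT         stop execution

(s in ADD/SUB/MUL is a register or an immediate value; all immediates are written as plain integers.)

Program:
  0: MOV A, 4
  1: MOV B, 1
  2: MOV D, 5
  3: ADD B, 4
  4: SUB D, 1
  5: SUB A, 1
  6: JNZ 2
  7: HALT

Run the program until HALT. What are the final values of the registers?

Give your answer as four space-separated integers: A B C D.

Step 1: PC=0 exec 'MOV A, 4'. After: A=4 B=0 C=0 D=0 ZF=0 PC=1
Step 2: PC=1 exec 'MOV B, 1'. After: A=4 B=1 C=0 D=0 ZF=0 PC=2
Step 3: PC=2 exec 'MOV D, 5'. After: A=4 B=1 C=0 D=5 ZF=0 PC=3
Step 4: PC=3 exec 'ADD B, 4'. After: A=4 B=5 C=0 D=5 ZF=0 PC=4
Step 5: PC=4 exec 'SUB D, 1'. After: A=4 B=5 C=0 D=4 ZF=0 PC=5
Step 6: PC=5 exec 'SUB A, 1'. After: A=3 B=5 C=0 D=4 ZF=0 PC=6
Step 7: PC=6 exec 'JNZ 2'. After: A=3 B=5 C=0 D=4 ZF=0 PC=2
Step 8: PC=2 exec 'MOV D, 5'. After: A=3 B=5 C=0 D=5 ZF=0 PC=3
Step 9: PC=3 exec 'ADD B, 4'. After: A=3 B=9 C=0 D=5 ZF=0 PC=4
Step 10: PC=4 exec 'SUB D, 1'. After: A=3 B=9 C=0 D=4 ZF=0 PC=5
Step 11: PC=5 exec 'SUB A, 1'. After: A=2 B=9 C=0 D=4 ZF=0 PC=6
Step 12: PC=6 exec 'JNZ 2'. After: A=2 B=9 C=0 D=4 ZF=0 PC=2
Step 13: PC=2 exec 'MOV D, 5'. After: A=2 B=9 C=0 D=5 ZF=0 PC=3
Step 14: PC=3 exec 'ADD B, 4'. After: A=2 B=13 C=0 D=5 ZF=0 PC=4
Step 15: PC=4 exec 'SUB D, 1'. After: A=2 B=13 C=0 D=4 ZF=0 PC=5
Step 16: PC=5 exec 'SUB A, 1'. After: A=1 B=13 C=0 D=4 ZF=0 PC=6
Step 17: PC=6 exec 'JNZ 2'. After: A=1 B=13 C=0 D=4 ZF=0 PC=2
Step 18: PC=2 exec 'MOV D, 5'. After: A=1 B=13 C=0 D=5 ZF=0 PC=3
Step 19: PC=3 exec 'ADD B, 4'. After: A=1 B=17 C=0 D=5 ZF=0 PC=4
Step 20: PC=4 exec 'SUB D, 1'. After: A=1 B=17 C=0 D=4 ZF=0 PC=5
Step 21: PC=5 exec 'SUB A, 1'. After: A=0 B=17 C=0 D=4 ZF=1 PC=6
Step 22: PC=6 exec 'JNZ 2'. After: A=0 B=17 C=0 D=4 ZF=1 PC=7
Step 23: PC=7 exec 'HALT'. After: A=0 B=17 C=0 D=4 ZF=1 PC=7 HALTED

Answer: 0 17 0 4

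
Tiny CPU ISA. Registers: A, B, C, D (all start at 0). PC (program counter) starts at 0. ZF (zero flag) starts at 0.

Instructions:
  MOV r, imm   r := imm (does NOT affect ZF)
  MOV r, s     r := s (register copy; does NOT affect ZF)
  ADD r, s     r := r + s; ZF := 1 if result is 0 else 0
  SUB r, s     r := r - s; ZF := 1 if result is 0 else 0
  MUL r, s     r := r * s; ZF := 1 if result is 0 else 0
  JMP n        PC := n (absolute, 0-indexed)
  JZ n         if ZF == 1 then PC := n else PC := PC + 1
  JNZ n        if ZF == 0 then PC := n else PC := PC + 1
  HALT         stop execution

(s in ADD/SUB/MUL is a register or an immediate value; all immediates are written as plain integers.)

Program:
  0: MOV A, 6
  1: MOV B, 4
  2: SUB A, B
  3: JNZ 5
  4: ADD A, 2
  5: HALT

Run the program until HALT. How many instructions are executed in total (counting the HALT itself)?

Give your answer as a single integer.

Step 1: PC=0 exec 'MOV A, 6'. After: A=6 B=0 C=0 D=0 ZF=0 PC=1
Step 2: PC=1 exec 'MOV B, 4'. After: A=6 B=4 C=0 D=0 ZF=0 PC=2
Step 3: PC=2 exec 'SUB A, B'. After: A=2 B=4 C=0 D=0 ZF=0 PC=3
Step 4: PC=3 exec 'JNZ 5'. After: A=2 B=4 C=0 D=0 ZF=0 PC=5
Step 5: PC=5 exec 'HALT'. After: A=2 B=4 C=0 D=0 ZF=0 PC=5 HALTED
Total instructions executed: 5

Answer: 5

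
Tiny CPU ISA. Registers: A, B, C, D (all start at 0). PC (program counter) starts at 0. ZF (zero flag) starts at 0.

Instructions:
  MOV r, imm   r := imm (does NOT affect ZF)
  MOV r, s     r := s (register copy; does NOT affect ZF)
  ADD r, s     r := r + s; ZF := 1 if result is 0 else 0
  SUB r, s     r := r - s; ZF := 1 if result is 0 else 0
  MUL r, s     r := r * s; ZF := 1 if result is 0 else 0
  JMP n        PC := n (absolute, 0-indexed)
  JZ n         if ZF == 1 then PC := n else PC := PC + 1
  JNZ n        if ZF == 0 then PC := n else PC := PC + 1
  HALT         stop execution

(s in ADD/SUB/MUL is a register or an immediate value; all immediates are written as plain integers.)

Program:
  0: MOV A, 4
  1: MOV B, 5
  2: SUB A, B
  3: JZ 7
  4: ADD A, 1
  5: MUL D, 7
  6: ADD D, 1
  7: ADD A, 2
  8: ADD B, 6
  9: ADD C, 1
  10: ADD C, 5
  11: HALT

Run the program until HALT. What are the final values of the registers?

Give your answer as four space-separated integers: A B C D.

Answer: 2 11 6 1

Derivation:
Step 1: PC=0 exec 'MOV A, 4'. After: A=4 B=0 C=0 D=0 ZF=0 PC=1
Step 2: PC=1 exec 'MOV B, 5'. After: A=4 B=5 C=0 D=0 ZF=0 PC=2
Step 3: PC=2 exec 'SUB A, B'. After: A=-1 B=5 C=0 D=0 ZF=0 PC=3
Step 4: PC=3 exec 'JZ 7'. After: A=-1 B=5 C=0 D=0 ZF=0 PC=4
Step 5: PC=4 exec 'ADD A, 1'. After: A=0 B=5 C=0 D=0 ZF=1 PC=5
Step 6: PC=5 exec 'MUL D, 7'. After: A=0 B=5 C=0 D=0 ZF=1 PC=6
Step 7: PC=6 exec 'ADD D, 1'. After: A=0 B=5 C=0 D=1 ZF=0 PC=7
Step 8: PC=7 exec 'ADD A, 2'. After: A=2 B=5 C=0 D=1 ZF=0 PC=8
Step 9: PC=8 exec 'ADD B, 6'. After: A=2 B=11 C=0 D=1 ZF=0 PC=9
Step 10: PC=9 exec 'ADD C, 1'. After: A=2 B=11 C=1 D=1 ZF=0 PC=10
Step 11: PC=10 exec 'ADD C, 5'. After: A=2 B=11 C=6 D=1 ZF=0 PC=11
Step 12: PC=11 exec 'HALT'. After: A=2 B=11 C=6 D=1 ZF=0 PC=11 HALTED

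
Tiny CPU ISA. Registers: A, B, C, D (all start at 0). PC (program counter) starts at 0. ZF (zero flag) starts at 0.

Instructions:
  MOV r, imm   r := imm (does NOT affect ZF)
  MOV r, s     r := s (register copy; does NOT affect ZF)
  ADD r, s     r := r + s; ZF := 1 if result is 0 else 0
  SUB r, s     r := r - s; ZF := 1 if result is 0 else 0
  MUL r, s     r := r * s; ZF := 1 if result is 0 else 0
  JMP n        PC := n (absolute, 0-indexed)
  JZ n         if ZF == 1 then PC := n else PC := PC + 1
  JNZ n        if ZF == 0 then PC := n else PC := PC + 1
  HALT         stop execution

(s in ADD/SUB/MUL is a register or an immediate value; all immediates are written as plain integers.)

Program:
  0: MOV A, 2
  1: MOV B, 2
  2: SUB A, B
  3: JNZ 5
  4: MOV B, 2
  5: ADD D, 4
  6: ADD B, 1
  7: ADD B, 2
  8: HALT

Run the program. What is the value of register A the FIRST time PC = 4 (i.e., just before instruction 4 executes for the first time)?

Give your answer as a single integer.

Step 1: PC=0 exec 'MOV A, 2'. After: A=2 B=0 C=0 D=0 ZF=0 PC=1
Step 2: PC=1 exec 'MOV B, 2'. After: A=2 B=2 C=0 D=0 ZF=0 PC=2
Step 3: PC=2 exec 'SUB A, B'. After: A=0 B=2 C=0 D=0 ZF=1 PC=3
Step 4: PC=3 exec 'JNZ 5'. After: A=0 B=2 C=0 D=0 ZF=1 PC=4
First time PC=4: A=0

0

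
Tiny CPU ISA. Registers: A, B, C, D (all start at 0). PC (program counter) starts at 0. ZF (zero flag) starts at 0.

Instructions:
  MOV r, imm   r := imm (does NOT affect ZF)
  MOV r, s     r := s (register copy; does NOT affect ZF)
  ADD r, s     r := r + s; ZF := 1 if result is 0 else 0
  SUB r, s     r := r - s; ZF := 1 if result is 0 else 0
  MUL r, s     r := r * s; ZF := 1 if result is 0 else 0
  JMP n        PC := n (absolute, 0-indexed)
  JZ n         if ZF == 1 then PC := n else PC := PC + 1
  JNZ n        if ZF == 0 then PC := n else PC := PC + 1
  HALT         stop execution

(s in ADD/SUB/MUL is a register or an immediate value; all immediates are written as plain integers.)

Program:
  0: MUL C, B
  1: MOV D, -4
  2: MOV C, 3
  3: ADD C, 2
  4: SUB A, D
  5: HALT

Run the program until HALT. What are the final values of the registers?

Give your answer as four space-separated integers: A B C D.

Answer: 4 0 5 -4

Derivation:
Step 1: PC=0 exec 'MUL C, B'. After: A=0 B=0 C=0 D=0 ZF=1 PC=1
Step 2: PC=1 exec 'MOV D, -4'. After: A=0 B=0 C=0 D=-4 ZF=1 PC=2
Step 3: PC=2 exec 'MOV C, 3'. After: A=0 B=0 C=3 D=-4 ZF=1 PC=3
Step 4: PC=3 exec 'ADD C, 2'. After: A=0 B=0 C=5 D=-4 ZF=0 PC=4
Step 5: PC=4 exec 'SUB A, D'. After: A=4 B=0 C=5 D=-4 ZF=0 PC=5
Step 6: PC=5 exec 'HALT'. After: A=4 B=0 C=5 D=-4 ZF=0 PC=5 HALTED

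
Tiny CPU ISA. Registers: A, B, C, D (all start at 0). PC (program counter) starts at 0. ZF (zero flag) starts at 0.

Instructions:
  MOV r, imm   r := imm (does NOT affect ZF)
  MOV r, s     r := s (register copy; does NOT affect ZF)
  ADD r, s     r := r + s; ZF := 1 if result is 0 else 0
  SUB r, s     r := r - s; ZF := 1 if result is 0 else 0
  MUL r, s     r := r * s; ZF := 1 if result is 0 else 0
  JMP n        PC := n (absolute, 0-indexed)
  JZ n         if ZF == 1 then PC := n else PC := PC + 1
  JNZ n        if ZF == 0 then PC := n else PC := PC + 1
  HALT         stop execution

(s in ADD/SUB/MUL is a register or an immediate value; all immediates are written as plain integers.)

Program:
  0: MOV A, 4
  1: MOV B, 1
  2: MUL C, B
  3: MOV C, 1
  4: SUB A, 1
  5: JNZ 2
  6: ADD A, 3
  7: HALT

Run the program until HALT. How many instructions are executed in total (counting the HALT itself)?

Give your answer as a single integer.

Step 1: PC=0 exec 'MOV A, 4'. After: A=4 B=0 C=0 D=0 ZF=0 PC=1
Step 2: PC=1 exec 'MOV B, 1'. After: A=4 B=1 C=0 D=0 ZF=0 PC=2
Step 3: PC=2 exec 'MUL C, B'. After: A=4 B=1 C=0 D=0 ZF=1 PC=3
Step 4: PC=3 exec 'MOV C, 1'. After: A=4 B=1 C=1 D=0 ZF=1 PC=4
Step 5: PC=4 exec 'SUB A, 1'. After: A=3 B=1 C=1 D=0 ZF=0 PC=5
Step 6: PC=5 exec 'JNZ 2'. After: A=3 B=1 C=1 D=0 ZF=0 PC=2
Step 7: PC=2 exec 'MUL C, B'. After: A=3 B=1 C=1 D=0 ZF=0 PC=3
Step 8: PC=3 exec 'MOV C, 1'. After: A=3 B=1 C=1 D=0 ZF=0 PC=4
Step 9: PC=4 exec 'SUB A, 1'. After: A=2 B=1 C=1 D=0 ZF=0 PC=5
Step 10: PC=5 exec 'JNZ 2'. After: A=2 B=1 C=1 D=0 ZF=0 PC=2
Step 11: PC=2 exec 'MUL C, B'. After: A=2 B=1 C=1 D=0 ZF=0 PC=3
Step 12: PC=3 exec 'MOV C, 1'. After: A=2 B=1 C=1 D=0 ZF=0 PC=4
Step 13: PC=4 exec 'SUB A, 1'. After: A=1 B=1 C=1 D=0 ZF=0 PC=5
Step 14: PC=5 exec 'JNZ 2'. After: A=1 B=1 C=1 D=0 ZF=0 PC=2
Step 15: PC=2 exec 'MUL C, B'. After: A=1 B=1 C=1 D=0 ZF=0 PC=3
Step 16: PC=3 exec 'MOV C, 1'. After: A=1 B=1 C=1 D=0 ZF=0 PC=4
Step 17: PC=4 exec 'SUB A, 1'. After: A=0 B=1 C=1 D=0 ZF=1 PC=5
Step 18: PC=5 exec 'JNZ 2'. After: A=0 B=1 C=1 D=0 ZF=1 PC=6
Step 19: PC=6 exec 'ADD A, 3'. After: A=3 B=1 C=1 D=0 ZF=0 PC=7
Step 20: PC=7 exec 'HALT'. After: A=3 B=1 C=1 D=0 ZF=0 PC=7 HALTED
Total instructions executed: 20

Answer: 20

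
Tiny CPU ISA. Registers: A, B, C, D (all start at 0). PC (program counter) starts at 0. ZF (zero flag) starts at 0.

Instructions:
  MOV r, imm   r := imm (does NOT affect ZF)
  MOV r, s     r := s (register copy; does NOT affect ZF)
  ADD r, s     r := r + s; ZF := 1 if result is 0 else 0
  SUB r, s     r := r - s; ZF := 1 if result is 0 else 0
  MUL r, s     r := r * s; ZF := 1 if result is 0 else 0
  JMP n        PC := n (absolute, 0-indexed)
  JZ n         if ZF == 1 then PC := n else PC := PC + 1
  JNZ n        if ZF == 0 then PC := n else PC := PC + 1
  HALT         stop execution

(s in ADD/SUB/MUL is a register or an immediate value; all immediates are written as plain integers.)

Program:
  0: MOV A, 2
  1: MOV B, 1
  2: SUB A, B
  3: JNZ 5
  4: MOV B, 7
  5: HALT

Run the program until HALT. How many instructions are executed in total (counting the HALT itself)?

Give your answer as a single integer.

Step 1: PC=0 exec 'MOV A, 2'. After: A=2 B=0 C=0 D=0 ZF=0 PC=1
Step 2: PC=1 exec 'MOV B, 1'. After: A=2 B=1 C=0 D=0 ZF=0 PC=2
Step 3: PC=2 exec 'SUB A, B'. After: A=1 B=1 C=0 D=0 ZF=0 PC=3
Step 4: PC=3 exec 'JNZ 5'. After: A=1 B=1 C=0 D=0 ZF=0 PC=5
Step 5: PC=5 exec 'HALT'. After: A=1 B=1 C=0 D=0 ZF=0 PC=5 HALTED
Total instructions executed: 5

Answer: 5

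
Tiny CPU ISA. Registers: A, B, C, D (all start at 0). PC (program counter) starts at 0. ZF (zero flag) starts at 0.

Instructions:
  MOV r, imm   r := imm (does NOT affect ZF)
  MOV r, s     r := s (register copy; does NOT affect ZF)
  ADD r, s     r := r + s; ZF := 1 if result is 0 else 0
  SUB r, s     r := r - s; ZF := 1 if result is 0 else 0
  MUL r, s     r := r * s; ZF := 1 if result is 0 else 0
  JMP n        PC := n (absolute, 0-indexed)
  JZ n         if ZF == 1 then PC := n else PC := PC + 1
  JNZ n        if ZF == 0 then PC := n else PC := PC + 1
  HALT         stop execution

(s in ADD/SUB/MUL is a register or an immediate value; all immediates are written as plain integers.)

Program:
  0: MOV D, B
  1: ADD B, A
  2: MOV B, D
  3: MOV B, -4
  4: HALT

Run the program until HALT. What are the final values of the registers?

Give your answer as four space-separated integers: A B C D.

Answer: 0 -4 0 0

Derivation:
Step 1: PC=0 exec 'MOV D, B'. After: A=0 B=0 C=0 D=0 ZF=0 PC=1
Step 2: PC=1 exec 'ADD B, A'. After: A=0 B=0 C=0 D=0 ZF=1 PC=2
Step 3: PC=2 exec 'MOV B, D'. After: A=0 B=0 C=0 D=0 ZF=1 PC=3
Step 4: PC=3 exec 'MOV B, -4'. After: A=0 B=-4 C=0 D=0 ZF=1 PC=4
Step 5: PC=4 exec 'HALT'. After: A=0 B=-4 C=0 D=0 ZF=1 PC=4 HALTED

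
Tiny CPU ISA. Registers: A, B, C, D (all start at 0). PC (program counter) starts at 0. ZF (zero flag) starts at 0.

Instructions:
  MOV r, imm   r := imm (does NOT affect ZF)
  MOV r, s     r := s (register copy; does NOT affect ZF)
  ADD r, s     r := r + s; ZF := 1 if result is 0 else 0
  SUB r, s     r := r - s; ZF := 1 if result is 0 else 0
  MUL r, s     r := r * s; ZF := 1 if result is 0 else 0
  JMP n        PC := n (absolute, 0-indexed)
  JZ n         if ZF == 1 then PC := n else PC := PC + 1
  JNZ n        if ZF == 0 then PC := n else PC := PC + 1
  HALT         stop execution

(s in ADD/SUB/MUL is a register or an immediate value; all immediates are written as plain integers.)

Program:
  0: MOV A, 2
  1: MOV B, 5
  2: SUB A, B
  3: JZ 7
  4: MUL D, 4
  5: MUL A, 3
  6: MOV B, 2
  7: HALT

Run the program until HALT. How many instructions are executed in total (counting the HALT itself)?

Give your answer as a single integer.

Step 1: PC=0 exec 'MOV A, 2'. After: A=2 B=0 C=0 D=0 ZF=0 PC=1
Step 2: PC=1 exec 'MOV B, 5'. After: A=2 B=5 C=0 D=0 ZF=0 PC=2
Step 3: PC=2 exec 'SUB A, B'. After: A=-3 B=5 C=0 D=0 ZF=0 PC=3
Step 4: PC=3 exec 'JZ 7'. After: A=-3 B=5 C=0 D=0 ZF=0 PC=4
Step 5: PC=4 exec 'MUL D, 4'. After: A=-3 B=5 C=0 D=0 ZF=1 PC=5
Step 6: PC=5 exec 'MUL A, 3'. After: A=-9 B=5 C=0 D=0 ZF=0 PC=6
Step 7: PC=6 exec 'MOV B, 2'. After: A=-9 B=2 C=0 D=0 ZF=0 PC=7
Step 8: PC=7 exec 'HALT'. After: A=-9 B=2 C=0 D=0 ZF=0 PC=7 HALTED
Total instructions executed: 8

Answer: 8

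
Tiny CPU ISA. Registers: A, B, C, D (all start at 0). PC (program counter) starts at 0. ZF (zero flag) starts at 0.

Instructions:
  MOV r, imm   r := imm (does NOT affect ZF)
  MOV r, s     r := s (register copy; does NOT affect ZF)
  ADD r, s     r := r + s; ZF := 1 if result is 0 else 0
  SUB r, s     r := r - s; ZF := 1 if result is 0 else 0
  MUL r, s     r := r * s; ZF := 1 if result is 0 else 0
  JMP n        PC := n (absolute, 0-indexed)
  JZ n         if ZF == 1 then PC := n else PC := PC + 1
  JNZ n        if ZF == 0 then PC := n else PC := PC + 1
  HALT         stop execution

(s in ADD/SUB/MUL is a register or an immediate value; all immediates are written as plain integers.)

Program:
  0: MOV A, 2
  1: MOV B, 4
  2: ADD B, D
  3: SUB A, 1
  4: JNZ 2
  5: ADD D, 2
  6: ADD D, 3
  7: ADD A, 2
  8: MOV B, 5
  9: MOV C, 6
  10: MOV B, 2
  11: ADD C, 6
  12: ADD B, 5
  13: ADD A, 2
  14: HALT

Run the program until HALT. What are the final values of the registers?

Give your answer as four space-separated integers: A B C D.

Step 1: PC=0 exec 'MOV A, 2'. After: A=2 B=0 C=0 D=0 ZF=0 PC=1
Step 2: PC=1 exec 'MOV B, 4'. After: A=2 B=4 C=0 D=0 ZF=0 PC=2
Step 3: PC=2 exec 'ADD B, D'. After: A=2 B=4 C=0 D=0 ZF=0 PC=3
Step 4: PC=3 exec 'SUB A, 1'. After: A=1 B=4 C=0 D=0 ZF=0 PC=4
Step 5: PC=4 exec 'JNZ 2'. After: A=1 B=4 C=0 D=0 ZF=0 PC=2
Step 6: PC=2 exec 'ADD B, D'. After: A=1 B=4 C=0 D=0 ZF=0 PC=3
Step 7: PC=3 exec 'SUB A, 1'. After: A=0 B=4 C=0 D=0 ZF=1 PC=4
Step 8: PC=4 exec 'JNZ 2'. After: A=0 B=4 C=0 D=0 ZF=1 PC=5
Step 9: PC=5 exec 'ADD D, 2'. After: A=0 B=4 C=0 D=2 ZF=0 PC=6
Step 10: PC=6 exec 'ADD D, 3'. After: A=0 B=4 C=0 D=5 ZF=0 PC=7
Step 11: PC=7 exec 'ADD A, 2'. After: A=2 B=4 C=0 D=5 ZF=0 PC=8
Step 12: PC=8 exec 'MOV B, 5'. After: A=2 B=5 C=0 D=5 ZF=0 PC=9
Step 13: PC=9 exec 'MOV C, 6'. After: A=2 B=5 C=6 D=5 ZF=0 PC=10
Step 14: PC=10 exec 'MOV B, 2'. After: A=2 B=2 C=6 D=5 ZF=0 PC=11
Step 15: PC=11 exec 'ADD C, 6'. After: A=2 B=2 C=12 D=5 ZF=0 PC=12
Step 16: PC=12 exec 'ADD B, 5'. After: A=2 B=7 C=12 D=5 ZF=0 PC=13
Step 17: PC=13 exec 'ADD A, 2'. After: A=4 B=7 C=12 D=5 ZF=0 PC=14
Step 18: PC=14 exec 'HALT'. After: A=4 B=7 C=12 D=5 ZF=0 PC=14 HALTED

Answer: 4 7 12 5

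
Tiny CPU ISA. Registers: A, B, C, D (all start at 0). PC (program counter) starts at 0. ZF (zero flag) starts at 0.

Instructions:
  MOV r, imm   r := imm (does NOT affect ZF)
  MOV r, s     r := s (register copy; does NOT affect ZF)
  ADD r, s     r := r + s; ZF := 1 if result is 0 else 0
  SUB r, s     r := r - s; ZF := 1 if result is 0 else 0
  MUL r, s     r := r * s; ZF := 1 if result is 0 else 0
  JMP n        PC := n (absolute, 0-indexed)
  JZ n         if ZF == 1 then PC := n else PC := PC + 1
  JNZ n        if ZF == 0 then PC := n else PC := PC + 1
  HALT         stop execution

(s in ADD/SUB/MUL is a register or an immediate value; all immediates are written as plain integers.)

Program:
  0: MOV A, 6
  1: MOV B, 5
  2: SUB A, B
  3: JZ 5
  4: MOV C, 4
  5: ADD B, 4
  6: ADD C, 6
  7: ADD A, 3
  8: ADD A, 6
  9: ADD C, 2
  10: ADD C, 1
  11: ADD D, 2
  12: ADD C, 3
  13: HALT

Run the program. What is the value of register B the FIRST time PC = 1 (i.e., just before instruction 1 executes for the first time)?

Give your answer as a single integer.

Step 1: PC=0 exec 'MOV A, 6'. After: A=6 B=0 C=0 D=0 ZF=0 PC=1
First time PC=1: B=0

0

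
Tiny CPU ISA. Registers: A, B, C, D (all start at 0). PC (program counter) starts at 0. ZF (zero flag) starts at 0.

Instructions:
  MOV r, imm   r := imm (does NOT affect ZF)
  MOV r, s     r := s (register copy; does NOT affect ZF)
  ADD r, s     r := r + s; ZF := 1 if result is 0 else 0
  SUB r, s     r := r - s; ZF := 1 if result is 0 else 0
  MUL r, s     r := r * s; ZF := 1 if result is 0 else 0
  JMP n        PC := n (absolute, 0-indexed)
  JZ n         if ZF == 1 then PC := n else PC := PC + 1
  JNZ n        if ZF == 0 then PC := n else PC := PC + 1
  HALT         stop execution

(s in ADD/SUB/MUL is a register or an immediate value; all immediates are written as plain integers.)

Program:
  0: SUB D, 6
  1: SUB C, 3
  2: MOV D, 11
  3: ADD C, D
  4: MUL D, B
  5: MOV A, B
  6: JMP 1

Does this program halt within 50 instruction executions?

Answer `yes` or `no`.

Answer: no

Derivation:
Step 1: PC=0 exec 'SUB D, 6'. After: A=0 B=0 C=0 D=-6 ZF=0 PC=1
Step 2: PC=1 exec 'SUB C, 3'. After: A=0 B=0 C=-3 D=-6 ZF=0 PC=2
Step 3: PC=2 exec 'MOV D, 11'. After: A=0 B=0 C=-3 D=11 ZF=0 PC=3
Step 4: PC=3 exec 'ADD C, D'. After: A=0 B=0 C=8 D=11 ZF=0 PC=4
Step 5: PC=4 exec 'MUL D, B'. After: A=0 B=0 C=8 D=0 ZF=1 PC=5
Step 6: PC=5 exec 'MOV A, B'. After: A=0 B=0 C=8 D=0 ZF=1 PC=6
Step 7: PC=6 exec 'JMP 1'. After: A=0 B=0 C=8 D=0 ZF=1 PC=1
Step 8: PC=1 exec 'SUB C, 3'. After: A=0 B=0 C=5 D=0 ZF=0 PC=2
Step 9: PC=2 exec 'MOV D, 11'. After: A=0 B=0 C=5 D=11 ZF=0 PC=3
Step 10: PC=3 exec 'ADD C, D'. After: A=0 B=0 C=16 D=11 ZF=0 PC=4
Step 11: PC=4 exec 'MUL D, B'. After: A=0 B=0 C=16 D=0 ZF=1 PC=5
Step 12: PC=5 exec 'MOV A, B'. After: A=0 B=0 C=16 D=0 ZF=1 PC=6
Step 13: PC=6 exec 'JMP 1'. After: A=0 B=0 C=16 D=0 ZF=1 PC=1
Step 14: PC=1 exec 'SUB C, 3'. After: A=0 B=0 C=13 D=0 ZF=0 PC=2
Step 15: PC=2 exec 'MOV D, 11'. After: A=0 B=0 C=13 D=11 ZF=0 PC=3
After 50 steps: not halted. PC revisits the same instructions with no path to HALT; will never halt.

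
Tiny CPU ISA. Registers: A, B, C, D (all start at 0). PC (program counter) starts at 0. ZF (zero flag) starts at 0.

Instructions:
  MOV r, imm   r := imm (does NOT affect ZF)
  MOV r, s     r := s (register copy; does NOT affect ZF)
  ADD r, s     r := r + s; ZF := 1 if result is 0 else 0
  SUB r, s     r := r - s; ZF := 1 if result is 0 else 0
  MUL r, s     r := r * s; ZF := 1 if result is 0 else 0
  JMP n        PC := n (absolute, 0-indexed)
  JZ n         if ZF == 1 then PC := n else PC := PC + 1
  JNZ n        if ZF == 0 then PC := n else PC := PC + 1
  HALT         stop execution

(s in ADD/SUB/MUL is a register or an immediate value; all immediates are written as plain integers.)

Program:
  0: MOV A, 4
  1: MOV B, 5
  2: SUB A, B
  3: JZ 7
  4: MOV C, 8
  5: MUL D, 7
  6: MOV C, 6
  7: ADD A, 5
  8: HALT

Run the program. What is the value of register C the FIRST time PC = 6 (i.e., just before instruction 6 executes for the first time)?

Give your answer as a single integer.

Step 1: PC=0 exec 'MOV A, 4'. After: A=4 B=0 C=0 D=0 ZF=0 PC=1
Step 2: PC=1 exec 'MOV B, 5'. After: A=4 B=5 C=0 D=0 ZF=0 PC=2
Step 3: PC=2 exec 'SUB A, B'. After: A=-1 B=5 C=0 D=0 ZF=0 PC=3
Step 4: PC=3 exec 'JZ 7'. After: A=-1 B=5 C=0 D=0 ZF=0 PC=4
Step 5: PC=4 exec 'MOV C, 8'. After: A=-1 B=5 C=8 D=0 ZF=0 PC=5
Step 6: PC=5 exec 'MUL D, 7'. After: A=-1 B=5 C=8 D=0 ZF=1 PC=6
First time PC=6: C=8

8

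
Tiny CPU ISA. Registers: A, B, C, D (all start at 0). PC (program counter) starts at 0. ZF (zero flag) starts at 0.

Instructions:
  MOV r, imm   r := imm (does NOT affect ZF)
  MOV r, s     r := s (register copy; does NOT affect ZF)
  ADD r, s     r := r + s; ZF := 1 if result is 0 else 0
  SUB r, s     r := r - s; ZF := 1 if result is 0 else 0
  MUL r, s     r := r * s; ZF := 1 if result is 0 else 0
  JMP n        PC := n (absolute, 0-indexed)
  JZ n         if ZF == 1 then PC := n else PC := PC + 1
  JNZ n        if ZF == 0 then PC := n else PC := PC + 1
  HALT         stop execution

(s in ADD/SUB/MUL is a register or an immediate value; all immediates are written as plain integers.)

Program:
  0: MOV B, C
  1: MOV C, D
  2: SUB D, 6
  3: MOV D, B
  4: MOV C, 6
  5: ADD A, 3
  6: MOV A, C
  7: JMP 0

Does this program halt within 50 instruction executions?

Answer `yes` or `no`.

Step 1: PC=0 exec 'MOV B, C'. After: A=0 B=0 C=0 D=0 ZF=0 PC=1
Step 2: PC=1 exec 'MOV C, D'. After: A=0 B=0 C=0 D=0 ZF=0 PC=2
Step 3: PC=2 exec 'SUB D, 6'. After: A=0 B=0 C=0 D=-6 ZF=0 PC=3
Step 4: PC=3 exec 'MOV D, B'. After: A=0 B=0 C=0 D=0 ZF=0 PC=4
Step 5: PC=4 exec 'MOV C, 6'. After: A=0 B=0 C=6 D=0 ZF=0 PC=5
Step 6: PC=5 exec 'ADD A, 3'. After: A=3 B=0 C=6 D=0 ZF=0 PC=6
Step 7: PC=6 exec 'MOV A, C'. After: A=6 B=0 C=6 D=0 ZF=0 PC=7
Step 8: PC=7 exec 'JMP 0'. After: A=6 B=0 C=6 D=0 ZF=0 PC=0
Step 9: PC=0 exec 'MOV B, C'. After: A=6 B=6 C=6 D=0 ZF=0 PC=1
Step 10: PC=1 exec 'MOV C, D'. After: A=6 B=6 C=0 D=0 ZF=0 PC=2
Step 11: PC=2 exec 'SUB D, 6'. After: A=6 B=6 C=0 D=-6 ZF=0 PC=3
Step 12: PC=3 exec 'MOV D, B'. After: A=6 B=6 C=0 D=6 ZF=0 PC=4
Step 13: PC=4 exec 'MOV C, 6'. After: A=6 B=6 C=6 D=6 ZF=0 PC=5
Step 14: PC=5 exec 'ADD A, 3'. After: A=9 B=6 C=6 D=6 ZF=0 PC=6
Step 15: PC=6 exec 'MOV A, C'. After: A=6 B=6 C=6 D=6 ZF=0 PC=7
Step 16: PC=7 exec 'JMP 0'. After: A=6 B=6 C=6 D=6 ZF=0 PC=0
Step 17: PC=0 exec 'MOV B, C'. After: A=6 B=6 C=6 D=6 ZF=0 PC=1
Step 18: PC=1 exec 'MOV C, D'. After: A=6 B=6 C=6 D=6 ZF=0 PC=2
Step 19: PC=2 exec 'SUB D, 6'. After: A=6 B=6 C=6 D=0 ZF=1 PC=3
Step 20: PC=3 exec 'MOV D, B'. After: A=6 B=6 C=6 D=6 ZF=1 PC=4
Step 21: PC=4 exec 'MOV C, 6'. After: A=6 B=6 C=6 D=6 ZF=1 PC=5
Step 22: PC=5 exec 'ADD A, 3'. After: A=9 B=6 C=6 D=6 ZF=0 PC=6
State after step 22 equals state after step 14: the program is in a cycle of length 8 and will never halt.

Answer: no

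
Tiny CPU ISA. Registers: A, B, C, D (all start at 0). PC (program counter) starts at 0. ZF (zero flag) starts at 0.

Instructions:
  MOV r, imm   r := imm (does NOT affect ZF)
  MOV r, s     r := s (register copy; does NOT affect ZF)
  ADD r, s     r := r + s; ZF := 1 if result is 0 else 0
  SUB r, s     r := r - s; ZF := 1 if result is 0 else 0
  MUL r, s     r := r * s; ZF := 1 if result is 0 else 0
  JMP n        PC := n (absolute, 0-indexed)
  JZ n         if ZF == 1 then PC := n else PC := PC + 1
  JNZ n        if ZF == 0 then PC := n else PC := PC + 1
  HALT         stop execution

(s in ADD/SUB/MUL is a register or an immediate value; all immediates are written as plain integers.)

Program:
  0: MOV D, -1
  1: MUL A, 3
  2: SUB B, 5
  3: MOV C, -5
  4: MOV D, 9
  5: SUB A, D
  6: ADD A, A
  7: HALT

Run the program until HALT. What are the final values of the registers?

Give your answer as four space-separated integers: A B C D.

Answer: -18 -5 -5 9

Derivation:
Step 1: PC=0 exec 'MOV D, -1'. After: A=0 B=0 C=0 D=-1 ZF=0 PC=1
Step 2: PC=1 exec 'MUL A, 3'. After: A=0 B=0 C=0 D=-1 ZF=1 PC=2
Step 3: PC=2 exec 'SUB B, 5'. After: A=0 B=-5 C=0 D=-1 ZF=0 PC=3
Step 4: PC=3 exec 'MOV C, -5'. After: A=0 B=-5 C=-5 D=-1 ZF=0 PC=4
Step 5: PC=4 exec 'MOV D, 9'. After: A=0 B=-5 C=-5 D=9 ZF=0 PC=5
Step 6: PC=5 exec 'SUB A, D'. After: A=-9 B=-5 C=-5 D=9 ZF=0 PC=6
Step 7: PC=6 exec 'ADD A, A'. After: A=-18 B=-5 C=-5 D=9 ZF=0 PC=7
Step 8: PC=7 exec 'HALT'. After: A=-18 B=-5 C=-5 D=9 ZF=0 PC=7 HALTED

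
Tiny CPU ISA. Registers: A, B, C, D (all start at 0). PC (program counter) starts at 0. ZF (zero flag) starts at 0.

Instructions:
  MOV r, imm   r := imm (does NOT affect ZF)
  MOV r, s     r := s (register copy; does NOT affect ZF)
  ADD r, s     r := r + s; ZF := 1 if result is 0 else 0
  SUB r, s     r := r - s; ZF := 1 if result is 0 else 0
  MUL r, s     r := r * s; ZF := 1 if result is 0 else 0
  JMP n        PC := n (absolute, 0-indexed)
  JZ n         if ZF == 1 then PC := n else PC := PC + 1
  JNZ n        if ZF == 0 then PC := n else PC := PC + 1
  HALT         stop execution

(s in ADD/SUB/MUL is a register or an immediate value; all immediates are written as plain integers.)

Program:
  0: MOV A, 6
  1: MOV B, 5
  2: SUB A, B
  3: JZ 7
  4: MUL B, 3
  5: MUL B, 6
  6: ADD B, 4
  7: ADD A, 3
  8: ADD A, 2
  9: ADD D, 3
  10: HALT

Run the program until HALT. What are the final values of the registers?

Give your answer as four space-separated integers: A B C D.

Answer: 6 94 0 3

Derivation:
Step 1: PC=0 exec 'MOV A, 6'. After: A=6 B=0 C=0 D=0 ZF=0 PC=1
Step 2: PC=1 exec 'MOV B, 5'. After: A=6 B=5 C=0 D=0 ZF=0 PC=2
Step 3: PC=2 exec 'SUB A, B'. After: A=1 B=5 C=0 D=0 ZF=0 PC=3
Step 4: PC=3 exec 'JZ 7'. After: A=1 B=5 C=0 D=0 ZF=0 PC=4
Step 5: PC=4 exec 'MUL B, 3'. After: A=1 B=15 C=0 D=0 ZF=0 PC=5
Step 6: PC=5 exec 'MUL B, 6'. After: A=1 B=90 C=0 D=0 ZF=0 PC=6
Step 7: PC=6 exec 'ADD B, 4'. After: A=1 B=94 C=0 D=0 ZF=0 PC=7
Step 8: PC=7 exec 'ADD A, 3'. After: A=4 B=94 C=0 D=0 ZF=0 PC=8
Step 9: PC=8 exec 'ADD A, 2'. After: A=6 B=94 C=0 D=0 ZF=0 PC=9
Step 10: PC=9 exec 'ADD D, 3'. After: A=6 B=94 C=0 D=3 ZF=0 PC=10
Step 11: PC=10 exec 'HALT'. After: A=6 B=94 C=0 D=3 ZF=0 PC=10 HALTED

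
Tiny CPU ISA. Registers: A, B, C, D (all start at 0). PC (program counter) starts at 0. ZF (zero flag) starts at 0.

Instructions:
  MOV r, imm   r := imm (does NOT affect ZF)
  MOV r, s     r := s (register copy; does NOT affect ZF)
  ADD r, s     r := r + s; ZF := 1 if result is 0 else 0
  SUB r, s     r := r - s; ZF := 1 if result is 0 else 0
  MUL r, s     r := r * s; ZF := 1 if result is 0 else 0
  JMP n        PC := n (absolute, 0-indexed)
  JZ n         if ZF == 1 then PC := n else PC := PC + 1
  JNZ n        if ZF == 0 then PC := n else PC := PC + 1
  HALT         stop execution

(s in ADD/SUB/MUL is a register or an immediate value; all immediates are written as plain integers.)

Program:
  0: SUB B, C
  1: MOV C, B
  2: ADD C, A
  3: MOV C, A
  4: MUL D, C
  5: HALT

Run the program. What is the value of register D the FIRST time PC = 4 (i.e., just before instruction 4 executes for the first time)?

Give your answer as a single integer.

Step 1: PC=0 exec 'SUB B, C'. After: A=0 B=0 C=0 D=0 ZF=1 PC=1
Step 2: PC=1 exec 'MOV C, B'. After: A=0 B=0 C=0 D=0 ZF=1 PC=2
Step 3: PC=2 exec 'ADD C, A'. After: A=0 B=0 C=0 D=0 ZF=1 PC=3
Step 4: PC=3 exec 'MOV C, A'. After: A=0 B=0 C=0 D=0 ZF=1 PC=4
First time PC=4: D=0

0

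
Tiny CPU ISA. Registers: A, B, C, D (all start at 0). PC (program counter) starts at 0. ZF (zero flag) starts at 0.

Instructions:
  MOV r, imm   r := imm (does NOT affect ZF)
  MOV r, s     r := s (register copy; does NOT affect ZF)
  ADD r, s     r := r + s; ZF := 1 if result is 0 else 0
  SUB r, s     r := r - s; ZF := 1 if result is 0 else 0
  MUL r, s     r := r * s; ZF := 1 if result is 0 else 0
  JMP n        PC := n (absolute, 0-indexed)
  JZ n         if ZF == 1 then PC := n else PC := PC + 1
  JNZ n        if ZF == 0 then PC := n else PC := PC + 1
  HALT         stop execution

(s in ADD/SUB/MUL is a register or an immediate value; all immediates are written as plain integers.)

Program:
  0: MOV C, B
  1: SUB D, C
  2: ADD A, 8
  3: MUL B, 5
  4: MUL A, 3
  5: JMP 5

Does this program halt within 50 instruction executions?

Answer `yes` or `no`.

Answer: no

Derivation:
Step 1: PC=0 exec 'MOV C, B'. After: A=0 B=0 C=0 D=0 ZF=0 PC=1
Step 2: PC=1 exec 'SUB D, C'. After: A=0 B=0 C=0 D=0 ZF=1 PC=2
Step 3: PC=2 exec 'ADD A, 8'. After: A=8 B=0 C=0 D=0 ZF=0 PC=3
Step 4: PC=3 exec 'MUL B, 5'. After: A=8 B=0 C=0 D=0 ZF=1 PC=4
Step 5: PC=4 exec 'MUL A, 3'. After: A=24 B=0 C=0 D=0 ZF=0 PC=5
Step 6: PC=5 exec 'JMP 5'. After: A=24 B=0 C=0 D=0 ZF=0 PC=5
State after step 6 equals state after step 5: the program is in a cycle of length 1 and will never halt.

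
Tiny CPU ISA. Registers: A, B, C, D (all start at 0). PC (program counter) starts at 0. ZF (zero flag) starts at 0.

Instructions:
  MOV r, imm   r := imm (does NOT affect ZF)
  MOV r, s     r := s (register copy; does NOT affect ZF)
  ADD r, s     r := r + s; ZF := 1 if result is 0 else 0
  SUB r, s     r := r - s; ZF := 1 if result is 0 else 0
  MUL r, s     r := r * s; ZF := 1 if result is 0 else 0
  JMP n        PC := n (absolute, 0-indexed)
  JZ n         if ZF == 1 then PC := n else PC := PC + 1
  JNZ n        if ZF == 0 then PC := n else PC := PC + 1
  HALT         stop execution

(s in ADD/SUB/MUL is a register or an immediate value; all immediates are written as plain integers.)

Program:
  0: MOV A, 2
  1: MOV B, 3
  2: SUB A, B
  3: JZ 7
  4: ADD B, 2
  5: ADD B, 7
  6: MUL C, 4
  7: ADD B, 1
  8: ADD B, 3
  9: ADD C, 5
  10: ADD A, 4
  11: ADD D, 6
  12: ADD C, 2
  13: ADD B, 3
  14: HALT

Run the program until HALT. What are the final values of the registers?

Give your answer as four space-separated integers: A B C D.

Step 1: PC=0 exec 'MOV A, 2'. After: A=2 B=0 C=0 D=0 ZF=0 PC=1
Step 2: PC=1 exec 'MOV B, 3'. After: A=2 B=3 C=0 D=0 ZF=0 PC=2
Step 3: PC=2 exec 'SUB A, B'. After: A=-1 B=3 C=0 D=0 ZF=0 PC=3
Step 4: PC=3 exec 'JZ 7'. After: A=-1 B=3 C=0 D=0 ZF=0 PC=4
Step 5: PC=4 exec 'ADD B, 2'. After: A=-1 B=5 C=0 D=0 ZF=0 PC=5
Step 6: PC=5 exec 'ADD B, 7'. After: A=-1 B=12 C=0 D=0 ZF=0 PC=6
Step 7: PC=6 exec 'MUL C, 4'. After: A=-1 B=12 C=0 D=0 ZF=1 PC=7
Step 8: PC=7 exec 'ADD B, 1'. After: A=-1 B=13 C=0 D=0 ZF=0 PC=8
Step 9: PC=8 exec 'ADD B, 3'. After: A=-1 B=16 C=0 D=0 ZF=0 PC=9
Step 10: PC=9 exec 'ADD C, 5'. After: A=-1 B=16 C=5 D=0 ZF=0 PC=10
Step 11: PC=10 exec 'ADD A, 4'. After: A=3 B=16 C=5 D=0 ZF=0 PC=11
Step 12: PC=11 exec 'ADD D, 6'. After: A=3 B=16 C=5 D=6 ZF=0 PC=12
Step 13: PC=12 exec 'ADD C, 2'. After: A=3 B=16 C=7 D=6 ZF=0 PC=13
Step 14: PC=13 exec 'ADD B, 3'. After: A=3 B=19 C=7 D=6 ZF=0 PC=14
Step 15: PC=14 exec 'HALT'. After: A=3 B=19 C=7 D=6 ZF=0 PC=14 HALTED

Answer: 3 19 7 6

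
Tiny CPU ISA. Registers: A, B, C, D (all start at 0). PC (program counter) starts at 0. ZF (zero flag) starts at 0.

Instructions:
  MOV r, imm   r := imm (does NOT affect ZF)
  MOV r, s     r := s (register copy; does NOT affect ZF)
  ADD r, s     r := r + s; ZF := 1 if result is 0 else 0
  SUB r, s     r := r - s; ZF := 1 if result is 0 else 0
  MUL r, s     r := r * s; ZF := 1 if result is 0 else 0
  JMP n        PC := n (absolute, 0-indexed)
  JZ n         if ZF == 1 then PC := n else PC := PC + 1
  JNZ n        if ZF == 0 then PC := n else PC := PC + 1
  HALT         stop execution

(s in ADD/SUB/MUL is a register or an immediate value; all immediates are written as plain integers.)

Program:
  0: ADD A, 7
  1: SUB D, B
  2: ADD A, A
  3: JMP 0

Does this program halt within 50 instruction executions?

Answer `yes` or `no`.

Answer: no

Derivation:
Step 1: PC=0 exec 'ADD A, 7'. After: A=7 B=0 C=0 D=0 ZF=0 PC=1
Step 2: PC=1 exec 'SUB D, B'. After: A=7 B=0 C=0 D=0 ZF=1 PC=2
Step 3: PC=2 exec 'ADD A, A'. After: A=14 B=0 C=0 D=0 ZF=0 PC=3
Step 4: PC=3 exec 'JMP 0'. After: A=14 B=0 C=0 D=0 ZF=0 PC=0
Step 5: PC=0 exec 'ADD A, 7'. After: A=21 B=0 C=0 D=0 ZF=0 PC=1
Step 6: PC=1 exec 'SUB D, B'. After: A=21 B=0 C=0 D=0 ZF=1 PC=2
Step 7: PC=2 exec 'ADD A, A'. After: A=42 B=0 C=0 D=0 ZF=0 PC=3
Step 8: PC=3 exec 'JMP 0'. After: A=42 B=0 C=0 D=0 ZF=0 PC=0
Step 9: PC=0 exec 'ADD A, 7'. After: A=49 B=0 C=0 D=0 ZF=0 PC=1
Step 10: PC=1 exec 'SUB D, B'. After: A=49 B=0 C=0 D=0 ZF=1 PC=2
Step 11: PC=2 exec 'ADD A, A'. After: A=98 B=0 C=0 D=0 ZF=0 PC=3
Step 12: PC=3 exec 'JMP 0'. After: A=98 B=0 C=0 D=0 ZF=0 PC=0
Step 13: PC=0 exec 'ADD A, 7'. After: A=105 B=0 C=0 D=0 ZF=0 PC=1
Step 14: PC=1 exec 'SUB D, B'. After: A=105 B=0 C=0 D=0 ZF=1 PC=2
Step 15: PC=2 exec 'ADD A, A'. After: A=210 B=0 C=0 D=0 ZF=0 PC=3
After 50 steps: not halted. PC revisits the same instructions with no path to HALT; will never halt.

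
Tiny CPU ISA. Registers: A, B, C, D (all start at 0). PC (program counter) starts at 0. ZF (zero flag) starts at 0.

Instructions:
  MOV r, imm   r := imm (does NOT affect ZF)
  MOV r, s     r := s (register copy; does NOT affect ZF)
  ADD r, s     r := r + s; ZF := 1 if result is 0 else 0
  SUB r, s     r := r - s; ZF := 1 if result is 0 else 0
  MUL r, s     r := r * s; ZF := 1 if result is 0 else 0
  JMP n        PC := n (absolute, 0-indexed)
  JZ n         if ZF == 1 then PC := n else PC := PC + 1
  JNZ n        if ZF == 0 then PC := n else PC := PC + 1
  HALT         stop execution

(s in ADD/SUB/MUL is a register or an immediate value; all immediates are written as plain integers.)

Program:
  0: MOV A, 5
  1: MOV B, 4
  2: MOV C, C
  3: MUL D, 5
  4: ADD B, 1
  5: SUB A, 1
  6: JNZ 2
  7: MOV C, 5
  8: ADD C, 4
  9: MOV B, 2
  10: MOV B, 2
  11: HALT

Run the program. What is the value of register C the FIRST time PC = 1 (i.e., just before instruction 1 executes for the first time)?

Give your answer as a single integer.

Step 1: PC=0 exec 'MOV A, 5'. After: A=5 B=0 C=0 D=0 ZF=0 PC=1
First time PC=1: C=0

0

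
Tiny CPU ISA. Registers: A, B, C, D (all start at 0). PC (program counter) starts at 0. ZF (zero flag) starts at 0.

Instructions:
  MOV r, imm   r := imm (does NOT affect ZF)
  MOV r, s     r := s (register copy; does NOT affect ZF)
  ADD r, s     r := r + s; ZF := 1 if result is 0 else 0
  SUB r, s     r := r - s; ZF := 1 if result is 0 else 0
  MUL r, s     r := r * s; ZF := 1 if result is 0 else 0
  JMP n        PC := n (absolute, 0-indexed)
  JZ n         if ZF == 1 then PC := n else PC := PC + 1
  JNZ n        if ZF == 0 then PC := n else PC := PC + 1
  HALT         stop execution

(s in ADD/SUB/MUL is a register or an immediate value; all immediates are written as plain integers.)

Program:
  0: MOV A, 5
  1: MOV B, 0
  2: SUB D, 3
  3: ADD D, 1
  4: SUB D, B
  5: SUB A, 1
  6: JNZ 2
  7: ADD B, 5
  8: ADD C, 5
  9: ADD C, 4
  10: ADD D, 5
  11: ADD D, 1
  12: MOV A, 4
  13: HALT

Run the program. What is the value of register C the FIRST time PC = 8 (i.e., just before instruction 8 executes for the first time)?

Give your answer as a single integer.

Step 1: PC=0 exec 'MOV A, 5'. After: A=5 B=0 C=0 D=0 ZF=0 PC=1
Step 2: PC=1 exec 'MOV B, 0'. After: A=5 B=0 C=0 D=0 ZF=0 PC=2
Step 3: PC=2 exec 'SUB D, 3'. After: A=5 B=0 C=0 D=-3 ZF=0 PC=3
Step 4: PC=3 exec 'ADD D, 1'. After: A=5 B=0 C=0 D=-2 ZF=0 PC=4
Step 5: PC=4 exec 'SUB D, B'. After: A=5 B=0 C=0 D=-2 ZF=0 PC=5
Step 6: PC=5 exec 'SUB A, 1'. After: A=4 B=0 C=0 D=-2 ZF=0 PC=6
Step 7: PC=6 exec 'JNZ 2'. After: A=4 B=0 C=0 D=-2 ZF=0 PC=2
Step 8: PC=2 exec 'SUB D, 3'. After: A=4 B=0 C=0 D=-5 ZF=0 PC=3
Step 9: PC=3 exec 'ADD D, 1'. After: A=4 B=0 C=0 D=-4 ZF=0 PC=4
Step 10: PC=4 exec 'SUB D, B'. After: A=4 B=0 C=0 D=-4 ZF=0 PC=5
Step 11: PC=5 exec 'SUB A, 1'. After: A=3 B=0 C=0 D=-4 ZF=0 PC=6
Step 12: PC=6 exec 'JNZ 2'. After: A=3 B=0 C=0 D=-4 ZF=0 PC=2
Step 13: PC=2 exec 'SUB D, 3'. After: A=3 B=0 C=0 D=-7 ZF=0 PC=3
Step 14: PC=3 exec 'ADD D, 1'. After: A=3 B=0 C=0 D=-6 ZF=0 PC=4
Step 15: PC=4 exec 'SUB D, B'. After: A=3 B=0 C=0 D=-6 ZF=0 PC=5
Step 16: PC=5 exec 'SUB A, 1'. After: A=2 B=0 C=0 D=-6 ZF=0 PC=6
Step 17: PC=6 exec 'JNZ 2'. After: A=2 B=0 C=0 D=-6 ZF=0 PC=2
Step 18: PC=2 exec 'SUB D, 3'. After: A=2 B=0 C=0 D=-9 ZF=0 PC=3
Step 19: PC=3 exec 'ADD D, 1'. After: A=2 B=0 C=0 D=-8 ZF=0 PC=4
Step 20: PC=4 exec 'SUB D, B'. After: A=2 B=0 C=0 D=-8 ZF=0 PC=5
Step 21: PC=5 exec 'SUB A, 1'. After: A=1 B=0 C=0 D=-8 ZF=0 PC=6
Step 22: PC=6 exec 'JNZ 2'. After: A=1 B=0 C=0 D=-8 ZF=0 PC=2
Step 23: PC=2 exec 'SUB D, 3'. After: A=1 B=0 C=0 D=-11 ZF=0 PC=3
Step 24: PC=3 exec 'ADD D, 1'. After: A=1 B=0 C=0 D=-10 ZF=0 PC=4
Step 25: PC=4 exec 'SUB D, B'. After: A=1 B=0 C=0 D=-10 ZF=0 PC=5
Step 26: PC=5 exec 'SUB A, 1'. After: A=0 B=0 C=0 D=-10 ZF=1 PC=6
Step 27: PC=6 exec 'JNZ 2'. After: A=0 B=0 C=0 D=-10 ZF=1 PC=7
Step 28: PC=7 exec 'ADD B, 5'. After: A=0 B=5 C=0 D=-10 ZF=0 PC=8
First time PC=8: C=0

0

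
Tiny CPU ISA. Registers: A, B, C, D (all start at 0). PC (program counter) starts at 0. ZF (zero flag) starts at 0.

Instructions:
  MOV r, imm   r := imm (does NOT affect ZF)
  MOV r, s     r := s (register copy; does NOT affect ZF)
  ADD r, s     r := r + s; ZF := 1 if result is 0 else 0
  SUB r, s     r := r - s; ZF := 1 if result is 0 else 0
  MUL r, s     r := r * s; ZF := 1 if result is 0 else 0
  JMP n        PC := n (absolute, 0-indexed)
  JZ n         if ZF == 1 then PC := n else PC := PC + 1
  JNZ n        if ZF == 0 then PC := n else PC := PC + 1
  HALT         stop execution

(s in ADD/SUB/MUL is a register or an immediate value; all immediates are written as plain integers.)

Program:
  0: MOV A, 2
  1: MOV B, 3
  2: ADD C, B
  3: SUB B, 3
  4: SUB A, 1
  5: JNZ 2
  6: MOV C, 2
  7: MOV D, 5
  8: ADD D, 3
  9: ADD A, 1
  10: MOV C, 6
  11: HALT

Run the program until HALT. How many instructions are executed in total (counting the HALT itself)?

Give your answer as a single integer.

Step 1: PC=0 exec 'MOV A, 2'. After: A=2 B=0 C=0 D=0 ZF=0 PC=1
Step 2: PC=1 exec 'MOV B, 3'. After: A=2 B=3 C=0 D=0 ZF=0 PC=2
Step 3: PC=2 exec 'ADD C, B'. After: A=2 B=3 C=3 D=0 ZF=0 PC=3
Step 4: PC=3 exec 'SUB B, 3'. After: A=2 B=0 C=3 D=0 ZF=1 PC=4
Step 5: PC=4 exec 'SUB A, 1'. After: A=1 B=0 C=3 D=0 ZF=0 PC=5
Step 6: PC=5 exec 'JNZ 2'. After: A=1 B=0 C=3 D=0 ZF=0 PC=2
Step 7: PC=2 exec 'ADD C, B'. After: A=1 B=0 C=3 D=0 ZF=0 PC=3
Step 8: PC=3 exec 'SUB B, 3'. After: A=1 B=-3 C=3 D=0 ZF=0 PC=4
Step 9: PC=4 exec 'SUB A, 1'. After: A=0 B=-3 C=3 D=0 ZF=1 PC=5
Step 10: PC=5 exec 'JNZ 2'. After: A=0 B=-3 C=3 D=0 ZF=1 PC=6
Step 11: PC=6 exec 'MOV C, 2'. After: A=0 B=-3 C=2 D=0 ZF=1 PC=7
Step 12: PC=7 exec 'MOV D, 5'. After: A=0 B=-3 C=2 D=5 ZF=1 PC=8
Step 13: PC=8 exec 'ADD D, 3'. After: A=0 B=-3 C=2 D=8 ZF=0 PC=9
Step 14: PC=9 exec 'ADD A, 1'. After: A=1 B=-3 C=2 D=8 ZF=0 PC=10
Step 15: PC=10 exec 'MOV C, 6'. After: A=1 B=-3 C=6 D=8 ZF=0 PC=11
Step 16: PC=11 exec 'HALT'. After: A=1 B=-3 C=6 D=8 ZF=0 PC=11 HALTED
Total instructions executed: 16

Answer: 16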